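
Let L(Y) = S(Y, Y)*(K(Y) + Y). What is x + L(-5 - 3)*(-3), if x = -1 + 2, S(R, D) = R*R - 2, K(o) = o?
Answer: 2977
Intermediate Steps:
S(R, D) = -2 + R² (S(R, D) = R² - 2 = -2 + R²)
L(Y) = 2*Y*(-2 + Y²) (L(Y) = (-2 + Y²)*(Y + Y) = (-2 + Y²)*(2*Y) = 2*Y*(-2 + Y²))
x = 1
x + L(-5 - 3)*(-3) = 1 + (2*(-5 - 3)*(-2 + (-5 - 3)²))*(-3) = 1 + (2*(-8)*(-2 + (-8)²))*(-3) = 1 + (2*(-8)*(-2 + 64))*(-3) = 1 + (2*(-8)*62)*(-3) = 1 - 992*(-3) = 1 + 2976 = 2977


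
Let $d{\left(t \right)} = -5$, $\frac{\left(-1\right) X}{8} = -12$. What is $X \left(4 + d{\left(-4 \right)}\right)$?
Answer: $-96$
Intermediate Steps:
$X = 96$ ($X = \left(-8\right) \left(-12\right) = 96$)
$X \left(4 + d{\left(-4 \right)}\right) = 96 \left(4 - 5\right) = 96 \left(-1\right) = -96$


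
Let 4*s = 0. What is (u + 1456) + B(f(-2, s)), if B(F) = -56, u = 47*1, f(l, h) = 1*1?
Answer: 1447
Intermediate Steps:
s = 0 (s = (¼)*0 = 0)
f(l, h) = 1
u = 47
(u + 1456) + B(f(-2, s)) = (47 + 1456) - 56 = 1503 - 56 = 1447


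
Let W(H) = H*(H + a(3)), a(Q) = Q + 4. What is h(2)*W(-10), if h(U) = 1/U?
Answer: 15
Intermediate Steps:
a(Q) = 4 + Q
W(H) = H*(7 + H) (W(H) = H*(H + (4 + 3)) = H*(H + 7) = H*(7 + H))
h(2)*W(-10) = (-10*(7 - 10))/2 = (-10*(-3))/2 = (½)*30 = 15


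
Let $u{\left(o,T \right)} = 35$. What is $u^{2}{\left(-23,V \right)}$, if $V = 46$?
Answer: $1225$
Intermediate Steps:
$u^{2}{\left(-23,V \right)} = 35^{2} = 1225$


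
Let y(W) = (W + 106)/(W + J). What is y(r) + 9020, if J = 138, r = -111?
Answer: 243535/27 ≈ 9019.8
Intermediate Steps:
y(W) = (106 + W)/(138 + W) (y(W) = (W + 106)/(W + 138) = (106 + W)/(138 + W))
y(r) + 9020 = (106 - 111)/(138 - 111) + 9020 = -5/27 + 9020 = 243535/27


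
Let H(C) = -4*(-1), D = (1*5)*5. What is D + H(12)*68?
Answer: 297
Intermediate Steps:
D = 25 (D = 5*5 = 25)
H(C) = 4
D + H(12)*68 = 25 + 4*68 = 25 + 272 = 297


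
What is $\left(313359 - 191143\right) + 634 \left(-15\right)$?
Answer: $112706$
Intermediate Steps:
$\left(313359 - 191143\right) + 634 \left(-15\right) = 122216 - 9510 = 112706$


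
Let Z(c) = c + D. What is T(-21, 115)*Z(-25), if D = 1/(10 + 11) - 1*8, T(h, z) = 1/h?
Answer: 692/441 ≈ 1.5692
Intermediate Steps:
D = -167/21 (D = 1/21 - 8 = -167/21 ≈ -7.9524)
Z(c) = -167/21 + c (Z(c) = c - 167/21 = -167/21 + c)
T(-21, 115)*Z(-25) = (-167/21 - 25)/(-21) = -1/21*(-692/21) = 692/441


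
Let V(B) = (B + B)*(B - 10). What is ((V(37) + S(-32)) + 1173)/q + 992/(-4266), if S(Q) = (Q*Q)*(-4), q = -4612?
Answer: -314527/9837396 ≈ -0.031973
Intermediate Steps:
V(B) = 2*B*(-10 + B) (V(B) = (2*B)*(-10 + B) = 2*B*(-10 + B))
S(Q) = -4*Q² (S(Q) = Q²*(-4) = -4*Q²)
((V(37) + S(-32)) + 1173)/q + 992/(-4266) = ((2*37*(-10 + 37) - 4*(-32)²) + 1173)/(-4612) + 992/(-4266) = ((2*37*27 - 4*1024) + 1173)*(-1/4612) + 992*(-1/4266) = ((1998 - 4096) + 1173)*(-1/4612) - 496/2133 = (-2098 + 1173)*(-1/4612) - 496/2133 = -925*(-1/4612) - 496/2133 = 925/4612 - 496/2133 = -314527/9837396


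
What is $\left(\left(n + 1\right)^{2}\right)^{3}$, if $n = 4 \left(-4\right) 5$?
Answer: $243087455521$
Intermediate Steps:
$n = -80$ ($n = \left(-16\right) 5 = -80$)
$\left(\left(n + 1\right)^{2}\right)^{3} = \left(\left(-80 + 1\right)^{2}\right)^{3} = \left(\left(-79\right)^{2}\right)^{3} = 6241^{3} = 243087455521$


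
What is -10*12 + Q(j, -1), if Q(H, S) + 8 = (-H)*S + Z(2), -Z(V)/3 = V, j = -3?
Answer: -137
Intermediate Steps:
Z(V) = -3*V
Q(H, S) = -14 - H*S (Q(H, S) = -8 + ((-H)*S - 3*2) = -8 + (-H*S - 6) = -8 + (-6 - H*S) = -14 - H*S)
-10*12 + Q(j, -1) = -10*12 + (-14 - 1*(-3)*(-1)) = -120 + (-14 - 3) = -120 - 17 = -137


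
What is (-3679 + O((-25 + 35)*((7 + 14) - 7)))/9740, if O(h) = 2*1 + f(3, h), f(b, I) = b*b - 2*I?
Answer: -987/2435 ≈ -0.40534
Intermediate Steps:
f(b, I) = b² - 2*I
O(h) = 11 - 2*h (O(h) = 2*1 + (3² - 2*h) = 2 + (9 - 2*h) = 11 - 2*h)
(-3679 + O((-25 + 35)*((7 + 14) - 7)))/9740 = (-3679 + (11 - 2*(-25 + 35)*((7 + 14) - 7)))/9740 = (-3679 + (11 - 20*(21 - 7)))*(1/9740) = (-3679 + (11 - 20*14))*(1/9740) = (-3679 + (11 - 2*140))*(1/9740) = (-3679 + (11 - 280))*(1/9740) = (-3679 - 269)*(1/9740) = -3948*1/9740 = -987/2435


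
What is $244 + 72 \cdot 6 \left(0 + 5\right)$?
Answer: $2404$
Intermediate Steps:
$244 + 72 \cdot 6 \left(0 + 5\right) = 244 + 72 \cdot 6 \cdot 5 = 244 + 72 \cdot 30 = 244 + 2160 = 2404$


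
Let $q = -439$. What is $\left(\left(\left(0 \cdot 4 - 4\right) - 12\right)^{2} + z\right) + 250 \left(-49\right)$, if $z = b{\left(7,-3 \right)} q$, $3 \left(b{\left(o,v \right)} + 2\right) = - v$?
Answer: $-11555$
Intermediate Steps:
$b{\left(o,v \right)} = -2 - \frac{v}{3}$ ($b{\left(o,v \right)} = -2 + \frac{\left(-1\right) v}{3} = -2 - \frac{v}{3}$)
$z = 439$ ($z = \left(-2 - -1\right) \left(-439\right) = \left(-2 + 1\right) \left(-439\right) = \left(-1\right) \left(-439\right) = 439$)
$\left(\left(\left(0 \cdot 4 - 4\right) - 12\right)^{2} + z\right) + 250 \left(-49\right) = \left(\left(\left(0 \cdot 4 - 4\right) - 12\right)^{2} + 439\right) + 250 \left(-49\right) = \left(\left(\left(0 - 4\right) - 12\right)^{2} + 439\right) - 12250 = \left(\left(-4 - 12\right)^{2} + 439\right) - 12250 = \left(\left(-16\right)^{2} + 439\right) - 12250 = \left(256 + 439\right) - 12250 = 695 - 12250 = -11555$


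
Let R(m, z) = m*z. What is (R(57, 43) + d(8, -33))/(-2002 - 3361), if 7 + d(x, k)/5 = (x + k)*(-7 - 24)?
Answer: -6291/5363 ≈ -1.1730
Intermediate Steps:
d(x, k) = -35 - 155*k - 155*x (d(x, k) = -35 + 5*((x + k)*(-7 - 24)) = -35 + 5*((k + x)*(-31)) = -35 + 5*(-31*k - 31*x) = -35 + (-155*k - 155*x) = -35 - 155*k - 155*x)
(R(57, 43) + d(8, -33))/(-2002 - 3361) = (57*43 + (-35 - 155*(-33) - 155*8))/(-2002 - 3361) = (2451 + (-35 + 5115 - 1240))/(-5363) = (2451 + 3840)*(-1/5363) = 6291*(-1/5363) = -6291/5363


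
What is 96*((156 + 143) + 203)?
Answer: 48192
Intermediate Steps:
96*((156 + 143) + 203) = 96*(299 + 203) = 96*502 = 48192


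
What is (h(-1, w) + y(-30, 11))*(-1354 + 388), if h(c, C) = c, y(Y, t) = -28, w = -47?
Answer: 28014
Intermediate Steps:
(h(-1, w) + y(-30, 11))*(-1354 + 388) = (-1 - 28)*(-1354 + 388) = -29*(-966) = 28014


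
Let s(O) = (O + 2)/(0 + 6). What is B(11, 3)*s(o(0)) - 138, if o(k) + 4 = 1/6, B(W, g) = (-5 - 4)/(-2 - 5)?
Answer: -3875/28 ≈ -138.39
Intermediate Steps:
B(W, g) = 9/7 (B(W, g) = -9/(-7) = -9*(-⅐) = 9/7)
o(k) = -23/6 (o(k) = -4 + 1/6 = -4 + ⅙ = -23/6)
s(O) = ⅓ + O/6 (s(O) = (2 + O)/6 = (2 + O)*(⅙) = ⅓ + O/6)
B(11, 3)*s(o(0)) - 138 = 9*(⅓ + (⅙)*(-23/6))/7 - 138 = 9*(⅓ - 23/36)/7 - 138 = (9/7)*(-11/36) - 138 = -11/28 - 138 = -3875/28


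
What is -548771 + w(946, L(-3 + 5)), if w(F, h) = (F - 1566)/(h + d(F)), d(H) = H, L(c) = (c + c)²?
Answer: -263959161/481 ≈ -5.4877e+5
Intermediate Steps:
L(c) = 4*c² (L(c) = (2*c)² = 4*c²)
w(F, h) = (-1566 + F)/(F + h) (w(F, h) = (F - 1566)/(h + F) = (-1566 + F)/(F + h))
-548771 + w(946, L(-3 + 5)) = -548771 + (-1566 + 946)/(946 + 4*(-3 + 5)²) = -548771 - 620/(946 + 4*2²) = -548771 - 620/(946 + 4*4) = -548771 - 620/(946 + 16) = -548771 - 620/962 = -548771 + (1/962)*(-620) = -548771 - 310/481 = -263959161/481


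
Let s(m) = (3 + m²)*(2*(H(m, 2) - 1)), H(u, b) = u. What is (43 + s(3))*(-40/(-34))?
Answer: 1820/17 ≈ 107.06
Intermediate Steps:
s(m) = (-2 + 2*m)*(3 + m²) (s(m) = (3 + m²)*(2*(m - 1)) = (3 + m²)*(2*(-1 + m)) = (3 + m²)*(-2 + 2*m) = (-2 + 2*m)*(3 + m²))
(43 + s(3))*(-40/(-34)) = (43 + (-6 - 2*3² + 2*3³ + 6*3))*(-40/(-34)) = (43 + (-6 - 2*9 + 2*27 + 18))*(-40*(-1/34)) = (43 + (-6 - 18 + 54 + 18))*(20/17) = (43 + 48)*(20/17) = 91*(20/17) = 1820/17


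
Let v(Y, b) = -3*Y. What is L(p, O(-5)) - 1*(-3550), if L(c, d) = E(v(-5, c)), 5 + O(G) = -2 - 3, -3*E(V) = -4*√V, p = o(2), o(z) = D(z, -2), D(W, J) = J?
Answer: 3550 + 4*√15/3 ≈ 3555.2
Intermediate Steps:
o(z) = -2
p = -2
E(V) = 4*√V/3 (E(V) = -(-4)*√V/3 = 4*√V/3)
O(G) = -10 (O(G) = -5 + (-2 - 3) = -5 - 5 = -10)
L(c, d) = 4*√15/3 (L(c, d) = 4*√(-3*(-5))/3 = 4*√15/3)
L(p, O(-5)) - 1*(-3550) = 4*√15/3 - 1*(-3550) = 4*√15/3 + 3550 = 3550 + 4*√15/3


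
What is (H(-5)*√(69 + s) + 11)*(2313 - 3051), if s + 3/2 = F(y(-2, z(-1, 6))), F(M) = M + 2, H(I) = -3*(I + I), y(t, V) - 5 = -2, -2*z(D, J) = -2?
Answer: -8118 - 11070*√290 ≈ -1.9663e+5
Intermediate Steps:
z(D, J) = 1 (z(D, J) = -½*(-2) = 1)
y(t, V) = 3 (y(t, V) = 5 - 2 = 3)
H(I) = -6*I
F(M) = 2 + M
s = 7/2 (s = -3/2 + (2 + 3) = -3/2 + 5 = 7/2 ≈ 3.5000)
(H(-5)*√(69 + s) + 11)*(2313 - 3051) = ((-6*(-5))*√(69 + 7/2) + 11)*(2313 - 3051) = (30*√(145/2) + 11)*(-738) = (30*(√290/2) + 11)*(-738) = (15*√290 + 11)*(-738) = (11 + 15*√290)*(-738) = -8118 - 11070*√290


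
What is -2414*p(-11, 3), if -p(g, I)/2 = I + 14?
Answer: 82076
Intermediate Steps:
p(g, I) = -28 - 2*I (p(g, I) = -2*(I + 14) = -2*(14 + I) = -28 - 2*I)
-2414*p(-11, 3) = -2414*(-28 - 2*3) = -2414*(-28 - 6) = -2414*(-34) = 82076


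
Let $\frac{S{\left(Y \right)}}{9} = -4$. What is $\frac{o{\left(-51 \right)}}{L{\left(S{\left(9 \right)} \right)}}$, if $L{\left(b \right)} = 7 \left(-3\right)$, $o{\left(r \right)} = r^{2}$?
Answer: $- \frac{867}{7} \approx -123.86$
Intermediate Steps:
$S{\left(Y \right)} = -36$ ($S{\left(Y \right)} = 9 \left(-4\right) = -36$)
$L{\left(b \right)} = -21$
$\frac{o{\left(-51 \right)}}{L{\left(S{\left(9 \right)} \right)}} = \frac{\left(-51\right)^{2}}{-21} = 2601 \left(- \frac{1}{21}\right) = - \frac{867}{7}$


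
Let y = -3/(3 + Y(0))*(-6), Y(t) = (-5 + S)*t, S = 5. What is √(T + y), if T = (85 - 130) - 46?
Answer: I*√85 ≈ 9.2195*I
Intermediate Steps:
Y(t) = 0 (Y(t) = (-5 + 5)*t = 0*t = 0)
T = -91 (T = -45 - 46 = -91)
y = 6 (y = -3/(3 + 0)*(-6) = -3/3*(-6) = -3*⅓*(-6) = -1*(-6) = 6)
√(T + y) = √(-91 + 6) = √(-85) = I*√85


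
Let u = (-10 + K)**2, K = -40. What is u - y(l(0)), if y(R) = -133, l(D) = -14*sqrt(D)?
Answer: 2633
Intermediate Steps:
u = 2500 (u = (-10 - 40)**2 = (-50)**2 = 2500)
u - y(l(0)) = 2500 - 1*(-133) = 2500 + 133 = 2633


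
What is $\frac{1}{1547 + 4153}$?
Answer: $\frac{1}{5700} \approx 0.00017544$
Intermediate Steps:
$\frac{1}{1547 + 4153} = \frac{1}{5700}$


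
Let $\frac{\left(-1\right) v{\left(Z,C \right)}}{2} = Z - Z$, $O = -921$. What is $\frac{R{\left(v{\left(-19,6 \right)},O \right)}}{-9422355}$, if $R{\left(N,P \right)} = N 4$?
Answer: $0$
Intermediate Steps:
$v{\left(Z,C \right)} = 0$ ($v{\left(Z,C \right)} = - 2 \left(Z - Z\right) = \left(-2\right) 0 = 0$)
$R{\left(N,P \right)} = 4 N$
$\frac{R{\left(v{\left(-19,6 \right)},O \right)}}{-9422355} = \frac{4 \cdot 0}{-9422355} = 0 \left(- \frac{1}{9422355}\right) = 0$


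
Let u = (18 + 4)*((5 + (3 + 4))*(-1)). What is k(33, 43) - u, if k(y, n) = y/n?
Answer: 11385/43 ≈ 264.77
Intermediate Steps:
u = -264 (u = 22*((5 + 7)*(-1)) = 22*(12*(-1)) = 22*(-12) = -264)
k(33, 43) - u = 33/43 - 1*(-264) = 33*(1/43) + 264 = 33/43 + 264 = 11385/43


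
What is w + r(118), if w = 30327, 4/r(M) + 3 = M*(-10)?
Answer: 35876837/1183 ≈ 30327.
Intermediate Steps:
r(M) = 4/(-3 - 10*M) (r(M) = 4/(-3 + M*(-10)) = 4/(-3 - 10*M))
w + r(118) = 30327 - 4/(3 + 10*118) = 30327 - 4/(3 + 1180) = 30327 - 4/1183 = 35876837/1183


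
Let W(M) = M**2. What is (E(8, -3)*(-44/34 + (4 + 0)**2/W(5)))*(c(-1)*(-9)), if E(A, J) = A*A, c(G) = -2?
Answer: -320256/425 ≈ -753.54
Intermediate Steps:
E(A, J) = A**2
(E(8, -3)*(-44/34 + (4 + 0)**2/W(5)))*(c(-1)*(-9)) = (8**2*(-44/34 + (4 + 0)**2/(5**2)))*(-2*(-9)) = (64*(-44*1/34 + 4**2/25))*18 = (64*(-22/17 + 16*(1/25)))*18 = (64*(-22/17 + 16/25))*18 = (64*(-278/425))*18 = -17792/425*18 = -320256/425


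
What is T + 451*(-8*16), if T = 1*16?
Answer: -57712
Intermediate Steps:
T = 16
T + 451*(-8*16) = 16 + 451*(-8*16) = 16 + 451*(-128) = 16 - 57728 = -57712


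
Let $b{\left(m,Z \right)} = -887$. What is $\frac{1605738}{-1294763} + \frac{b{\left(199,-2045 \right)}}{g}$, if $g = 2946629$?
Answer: $- \frac{4732662611983}{3815186203927} \approx -1.2405$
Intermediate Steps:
$\frac{1605738}{-1294763} + \frac{b{\left(199,-2045 \right)}}{g} = \frac{1605738}{-1294763} - \frac{887}{2946629} = 1605738 \left(- \frac{1}{1294763}\right) - \frac{887}{2946629} = - \frac{1605738}{1294763} - \frac{887}{2946629} = - \frac{4732662611983}{3815186203927}$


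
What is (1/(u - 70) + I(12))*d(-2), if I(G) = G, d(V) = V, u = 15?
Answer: -1318/55 ≈ -23.964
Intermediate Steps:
(1/(u - 70) + I(12))*d(-2) = (1/(15 - 70) + 12)*(-2) = (1/(-55) + 12)*(-2) = (-1/55 + 12)*(-2) = (659/55)*(-2) = -1318/55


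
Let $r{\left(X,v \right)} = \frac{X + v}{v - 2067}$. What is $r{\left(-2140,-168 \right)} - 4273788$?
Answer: $- \frac{9551913872}{2235} \approx -4.2738 \cdot 10^{6}$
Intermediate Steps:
$r{\left(X,v \right)} = \frac{X + v}{-2067 + v}$
$r{\left(-2140,-168 \right)} - 4273788 = \frac{-2140 - 168}{-2067 - 168} - 4273788 = \frac{1}{-2235} \left(-2308\right) - 4273788 = \left(- \frac{1}{2235}\right) \left(-2308\right) - 4273788 = \frac{2308}{2235} - 4273788 = - \frac{9551913872}{2235}$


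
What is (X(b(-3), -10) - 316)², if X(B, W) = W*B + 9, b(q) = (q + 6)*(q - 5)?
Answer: 4489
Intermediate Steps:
b(q) = (-5 + q)*(6 + q) (b(q) = (6 + q)*(-5 + q) = (-5 + q)*(6 + q))
X(B, W) = 9 + B*W (X(B, W) = B*W + 9 = 9 + B*W)
(X(b(-3), -10) - 316)² = ((9 + (-30 - 3 + (-3)²)*(-10)) - 316)² = ((9 + (-30 - 3 + 9)*(-10)) - 316)² = ((9 - 24*(-10)) - 316)² = ((9 + 240) - 316)² = (249 - 316)² = (-67)² = 4489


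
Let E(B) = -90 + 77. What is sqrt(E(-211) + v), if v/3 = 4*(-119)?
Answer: I*sqrt(1441) ≈ 37.961*I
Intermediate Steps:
v = -1428 (v = 3*(4*(-119)) = 3*(-476) = -1428)
E(B) = -13
sqrt(E(-211) + v) = sqrt(-13 - 1428) = sqrt(-1441) = I*sqrt(1441)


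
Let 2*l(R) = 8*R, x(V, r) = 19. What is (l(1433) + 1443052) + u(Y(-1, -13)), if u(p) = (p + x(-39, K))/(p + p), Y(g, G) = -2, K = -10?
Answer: 5795119/4 ≈ 1.4488e+6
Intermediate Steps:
l(R) = 4*R (l(R) = (8*R)/2 = 4*R)
u(p) = (19 + p)/(2*p) (u(p) = (p + 19)/(p + p) = (19 + p)/((2*p)) = (19 + p)*(1/(2*p)) = (19 + p)/(2*p))
(l(1433) + 1443052) + u(Y(-1, -13)) = (4*1433 + 1443052) + (½)*(19 - 2)/(-2) = (5732 + 1443052) + (½)*(-½)*17 = 1448784 - 17/4 = 5795119/4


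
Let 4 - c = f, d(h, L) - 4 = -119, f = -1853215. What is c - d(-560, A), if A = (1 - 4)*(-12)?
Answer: 1853334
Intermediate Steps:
A = 36 (A = -3*(-12) = 36)
d(h, L) = -115 (d(h, L) = 4 - 119 = -115)
c = 1853219 (c = 4 - 1*(-1853215) = 4 + 1853215 = 1853219)
c - d(-560, A) = 1853219 - 1*(-115) = 1853219 + 115 = 1853334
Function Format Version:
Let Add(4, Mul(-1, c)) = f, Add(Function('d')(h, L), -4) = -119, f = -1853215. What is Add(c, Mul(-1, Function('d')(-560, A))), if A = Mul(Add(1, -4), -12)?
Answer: 1853334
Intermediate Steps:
A = 36 (A = Mul(-3, -12) = 36)
Function('d')(h, L) = -115 (Function('d')(h, L) = Add(4, -119) = -115)
c = 1853219 (c = Add(4, Mul(-1, -1853215)) = Add(4, 1853215) = 1853219)
Add(c, Mul(-1, Function('d')(-560, A))) = Add(1853219, Mul(-1, -115)) = Add(1853219, 115) = 1853334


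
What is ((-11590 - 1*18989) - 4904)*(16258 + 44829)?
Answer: -2167550021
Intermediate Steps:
((-11590 - 1*18989) - 4904)*(16258 + 44829) = ((-11590 - 18989) - 4904)*61087 = (-30579 - 4904)*61087 = -35483*61087 = -2167550021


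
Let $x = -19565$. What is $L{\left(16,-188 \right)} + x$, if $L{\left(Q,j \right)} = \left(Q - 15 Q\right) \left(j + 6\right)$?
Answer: $21203$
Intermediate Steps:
$L{\left(Q,j \right)} = - 14 Q \left(6 + j\right)$
$L{\left(16,-188 \right)} + x = \left(-14\right) 16 \left(6 - 188\right) - 19565 = \left(-14\right) 16 \left(-182\right) - 19565 = 40768 - 19565 = 21203$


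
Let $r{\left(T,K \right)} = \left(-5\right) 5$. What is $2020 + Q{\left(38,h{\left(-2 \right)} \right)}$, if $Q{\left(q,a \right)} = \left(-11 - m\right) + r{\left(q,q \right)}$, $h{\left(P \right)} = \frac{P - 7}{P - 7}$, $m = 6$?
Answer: $1978$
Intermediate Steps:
$r{\left(T,K \right)} = -25$
$h{\left(P \right)} = 1$ ($h{\left(P \right)} = \frac{-7 + P}{-7 + P} = 1$)
$Q{\left(q,a \right)} = -42$ ($Q{\left(q,a \right)} = \left(-11 - 6\right) - 25 = -17 - 25 = -42$)
$2020 + Q{\left(38,h{\left(-2 \right)} \right)} = 2020 - 42 = 1978$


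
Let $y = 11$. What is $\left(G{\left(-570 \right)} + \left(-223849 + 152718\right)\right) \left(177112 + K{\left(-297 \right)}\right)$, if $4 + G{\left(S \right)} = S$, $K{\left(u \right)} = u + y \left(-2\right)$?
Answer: $-12676942065$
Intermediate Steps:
$K{\left(u \right)} = -22 + u$ ($K{\left(u \right)} = u + 11 \left(-2\right) = u - 22 = -22 + u$)
$G{\left(S \right)} = -4 + S$
$\left(G{\left(-570 \right)} + \left(-223849 + 152718\right)\right) \left(177112 + K{\left(-297 \right)}\right) = \left(\left(-4 - 570\right) + \left(-223849 + 152718\right)\right) \left(177112 - 319\right) = \left(-574 - 71131\right) \left(177112 - 319\right) = \left(-71705\right) 176793 = -12676942065$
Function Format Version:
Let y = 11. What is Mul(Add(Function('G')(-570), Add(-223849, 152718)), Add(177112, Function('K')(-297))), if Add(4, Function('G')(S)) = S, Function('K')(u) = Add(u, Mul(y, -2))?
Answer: -12676942065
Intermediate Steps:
Function('K')(u) = Add(-22, u) (Function('K')(u) = Add(u, Mul(11, -2)) = Add(u, -22) = Add(-22, u))
Function('G')(S) = Add(-4, S)
Mul(Add(Function('G')(-570), Add(-223849, 152718)), Add(177112, Function('K')(-297))) = Mul(Add(Add(-4, -570), Add(-223849, 152718)), Add(177112, Add(-22, -297))) = Mul(Add(-574, -71131), Add(177112, -319)) = Mul(-71705, 176793) = -12676942065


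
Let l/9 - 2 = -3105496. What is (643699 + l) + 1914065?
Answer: -25391682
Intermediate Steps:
l = -27949446 (l = 18 + 9*(-3105496) = 18 - 27949464 = -27949446)
(643699 + l) + 1914065 = (643699 - 27949446) + 1914065 = -27305747 + 1914065 = -25391682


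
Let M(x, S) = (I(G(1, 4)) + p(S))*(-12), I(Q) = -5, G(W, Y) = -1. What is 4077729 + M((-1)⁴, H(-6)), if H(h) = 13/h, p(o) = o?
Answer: 4077815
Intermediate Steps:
M(x, S) = 60 - 12*S (M(x, S) = (-5 + S)*(-12) = 60 - 12*S)
4077729 + M((-1)⁴, H(-6)) = 4077729 + (60 - 156/(-6)) = 4077729 + (60 - 156*(-1)/6) = 4077729 + (60 - 12*(-13/6)) = 4077729 + (60 + 26) = 4077729 + 86 = 4077815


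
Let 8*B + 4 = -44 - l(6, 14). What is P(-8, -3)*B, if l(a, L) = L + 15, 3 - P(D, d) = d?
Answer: -231/4 ≈ -57.750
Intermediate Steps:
P(D, d) = 3 - d
l(a, L) = 15 + L
B = -77/8 (B = -½ + (-44 - (15 + 14))/8 = -½ + (-44 - 1*29)/8 = -½ + (-44 - 29)/8 = -½ + (⅛)*(-73) = -½ - 73/8 = -77/8 ≈ -9.6250)
P(-8, -3)*B = (3 - 1*(-3))*(-77/8) = (3 + 3)*(-77/8) = 6*(-77/8) = -231/4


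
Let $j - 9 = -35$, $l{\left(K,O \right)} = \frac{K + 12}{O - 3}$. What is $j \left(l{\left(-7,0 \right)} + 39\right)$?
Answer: $- \frac{2912}{3} \approx -970.67$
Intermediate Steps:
$l{\left(K,O \right)} = \frac{12 + K}{-3 + O}$
$j = -26$ ($j = 9 - 35 = -26$)
$j \left(l{\left(-7,0 \right)} + 39\right) = - 26 \left(\frac{12 - 7}{-3 + 0} + 39\right) = - 26 \left(\frac{1}{-3} \cdot 5 + 39\right) = - 26 \left(\left(- \frac{1}{3}\right) 5 + 39\right) = - 26 \left(- \frac{5}{3} + 39\right) = \left(-26\right) \frac{112}{3} = - \frac{2912}{3}$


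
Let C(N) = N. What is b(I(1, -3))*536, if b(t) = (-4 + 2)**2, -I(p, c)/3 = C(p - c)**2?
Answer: 2144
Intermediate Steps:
I(p, c) = -3*(p - c)**2
b(t) = 4 (b(t) = (-2)**2 = 4)
b(I(1, -3))*536 = 4*536 = 2144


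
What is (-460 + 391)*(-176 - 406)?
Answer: 40158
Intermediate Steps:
(-460 + 391)*(-176 - 406) = -69*(-582) = 40158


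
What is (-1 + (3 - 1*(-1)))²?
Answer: 9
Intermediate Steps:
(-1 + (3 - 1*(-1)))² = (-1 + (3 + 1))² = (-1 + 4)² = 3² = 9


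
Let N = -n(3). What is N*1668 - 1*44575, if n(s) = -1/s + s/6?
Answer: -44853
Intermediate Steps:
n(s) = -1/s + s/6 (n(s) = -1/s + s*(1/6) = -1/s + s/6)
N = -1/6 (N = -(-1/3 + (1/6)*3) = -(-1*1/3 + 1/2) = -(-1/3 + 1/2) = -1*1/6 = -1/6 ≈ -0.16667)
N*1668 - 1*44575 = -1/6*1668 - 1*44575 = -278 - 44575 = -44853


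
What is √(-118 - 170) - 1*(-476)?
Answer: 476 + 12*I*√2 ≈ 476.0 + 16.971*I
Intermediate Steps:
√(-118 - 170) - 1*(-476) = √(-288) + 476 = 12*I*√2 + 476 = 476 + 12*I*√2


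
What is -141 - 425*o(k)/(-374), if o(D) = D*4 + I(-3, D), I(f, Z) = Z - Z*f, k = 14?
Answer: -151/11 ≈ -13.727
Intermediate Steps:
I(f, Z) = Z - Z*f
o(D) = 8*D (o(D) = D*4 + D*(1 - 1*(-3)) = 4*D + D*(1 + 3) = 4*D + D*4 = 4*D + 4*D = 8*D)
-141 - 425*o(k)/(-374) = -141 - 425*8*14/(-374) = -141 - 47600*(-1)/374 = -141 - 425*(-56/187) = -141 + 1400/11 = -151/11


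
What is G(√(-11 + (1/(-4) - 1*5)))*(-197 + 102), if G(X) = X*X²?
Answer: 6175*I*√65/8 ≈ 6223.1*I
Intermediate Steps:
G(X) = X³
G(√(-11 + (1/(-4) - 1*5)))*(-197 + 102) = (√(-11 + (1/(-4) - 1*5)))³*(-197 + 102) = (√(-11 + (-¼ - 5)))³*(-95) = (√(-11 - 21/4))³*(-95) = (√(-65/4))³*(-95) = (I*√65/2)³*(-95) = -65*I*√65/8*(-95) = 6175*I*√65/8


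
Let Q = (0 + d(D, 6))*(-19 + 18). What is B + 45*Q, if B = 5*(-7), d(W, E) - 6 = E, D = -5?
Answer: -575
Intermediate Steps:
d(W, E) = 6 + E
Q = -12 (Q = (0 + (6 + 6))*(-19 + 18) = (0 + 12)*(-1) = 12*(-1) = -12)
B = -35
B + 45*Q = -35 + 45*(-12) = -35 - 540 = -575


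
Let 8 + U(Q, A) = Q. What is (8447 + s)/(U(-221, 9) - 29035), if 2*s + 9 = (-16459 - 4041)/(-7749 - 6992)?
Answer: -248922285/862761248 ≈ -0.28852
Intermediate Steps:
U(Q, A) = -8 + Q
s = -112169/29482 (s = -9/2 + ((-16459 - 4041)/(-7749 - 6992))/2 = -9/2 + (-20500/(-14741))/2 = -9/2 + (-20500*(-1/14741))/2 = -9/2 + (½)*(20500/14741) = -9/2 + 10250/14741 = -112169/29482 ≈ -3.8047)
(8447 + s)/(U(-221, 9) - 29035) = (8447 - 112169/29482)/((-8 - 221) - 29035) = 248922285/(29482*(-229 - 29035)) = (248922285/29482)/(-29264) = (248922285/29482)*(-1/29264) = -248922285/862761248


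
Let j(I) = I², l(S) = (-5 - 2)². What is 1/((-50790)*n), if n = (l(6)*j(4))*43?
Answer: -1/1712232480 ≈ -5.8403e-10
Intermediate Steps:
l(S) = 49 (l(S) = (-7)² = 49)
n = 33712 (n = (49*4²)*43 = (49*16)*43 = 784*43 = 33712)
1/((-50790)*n) = 1/(-50790*33712) = -1/50790*1/33712 = -1/1712232480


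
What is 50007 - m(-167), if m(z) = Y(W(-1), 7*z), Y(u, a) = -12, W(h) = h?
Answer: 50019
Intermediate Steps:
m(z) = -12
50007 - m(-167) = 50007 - 1*(-12) = 50007 + 12 = 50019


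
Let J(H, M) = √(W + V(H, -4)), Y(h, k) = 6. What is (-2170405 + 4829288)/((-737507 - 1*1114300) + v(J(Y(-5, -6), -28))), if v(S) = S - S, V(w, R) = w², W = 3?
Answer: -2658883/1851807 ≈ -1.4358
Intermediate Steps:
J(H, M) = √(3 + H²)
v(S) = 0
(-2170405 + 4829288)/((-737507 - 1*1114300) + v(J(Y(-5, -6), -28))) = (-2170405 + 4829288)/((-737507 - 1*1114300) + 0) = 2658883/((-737507 - 1114300) + 0) = 2658883/(-1851807 + 0) = 2658883/(-1851807) = 2658883*(-1/1851807) = -2658883/1851807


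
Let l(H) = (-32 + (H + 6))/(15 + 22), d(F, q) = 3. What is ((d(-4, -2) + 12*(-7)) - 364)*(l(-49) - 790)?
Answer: 13040725/37 ≈ 3.5245e+5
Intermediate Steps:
l(H) = -26/37 + H/37 (l(H) = (-32 + (6 + H))/37 = (-26 + H)*(1/37) = -26/37 + H/37)
((d(-4, -2) + 12*(-7)) - 364)*(l(-49) - 790) = ((3 + 12*(-7)) - 364)*((-26/37 + (1/37)*(-49)) - 790) = ((3 - 84) - 364)*((-26/37 - 49/37) - 790) = (-81 - 364)*(-75/37 - 790) = -445*(-29305/37) = 13040725/37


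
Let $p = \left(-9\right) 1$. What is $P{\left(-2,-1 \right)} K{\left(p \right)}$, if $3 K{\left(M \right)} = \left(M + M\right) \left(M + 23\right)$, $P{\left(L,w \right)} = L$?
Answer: $168$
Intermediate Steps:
$p = -9$
$K{\left(M \right)} = \frac{2 M \left(23 + M\right)}{3}$ ($K{\left(M \right)} = \frac{\left(M + M\right) \left(M + 23\right)}{3} = \frac{2 M \left(23 + M\right)}{3}$)
$P{\left(-2,-1 \right)} K{\left(p \right)} = - 2 \cdot \frac{2}{3} \left(-9\right) \left(23 - 9\right) = - 2 \cdot \frac{2}{3} \left(-9\right) 14 = \left(-2\right) \left(-84\right) = 168$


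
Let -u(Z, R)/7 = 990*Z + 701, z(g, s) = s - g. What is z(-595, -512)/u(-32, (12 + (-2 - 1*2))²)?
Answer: 83/216853 ≈ 0.00038275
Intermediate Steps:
u(Z, R) = -4907 - 6930*Z (u(Z, R) = -7*(990*Z + 701) = -7*(701 + 990*Z) = -4907 - 6930*Z)
z(-595, -512)/u(-32, (12 + (-2 - 1*2))²) = (-512 - 1*(-595))/(-4907 - 6930*(-32)) = (-512 + 595)/(-4907 + 221760) = 83/216853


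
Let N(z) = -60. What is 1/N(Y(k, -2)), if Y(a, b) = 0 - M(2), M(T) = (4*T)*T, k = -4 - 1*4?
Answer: -1/60 ≈ -0.016667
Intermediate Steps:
k = -8 (k = -4 - 4 = -8)
M(T) = 4*T²
Y(a, b) = -16 (Y(a, b) = 0 - 4*2² = 0 - 4*4 = 0 - 1*16 = 0 - 16 = -16)
1/N(Y(k, -2)) = 1/(-60) = -1/60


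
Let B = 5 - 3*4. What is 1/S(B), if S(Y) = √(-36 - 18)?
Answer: -I*√6/18 ≈ -0.13608*I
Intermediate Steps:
B = -7 (B = 5 - 12 = -7)
S(Y) = 3*I*√6 (S(Y) = √(-54) = 3*I*√6)
1/S(B) = 1/(3*I*√6) = -I*√6/18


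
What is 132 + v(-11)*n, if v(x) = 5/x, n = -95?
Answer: 1927/11 ≈ 175.18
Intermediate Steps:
132 + v(-11)*n = 132 + (5/(-11))*(-95) = 132 + (5*(-1/11))*(-95) = 132 - 5/11*(-95) = 132 + 475/11 = 1927/11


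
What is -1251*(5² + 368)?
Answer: -491643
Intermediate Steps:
-1251*(5² + 368) = -1251*(25 + 368) = -1251*393 = -491643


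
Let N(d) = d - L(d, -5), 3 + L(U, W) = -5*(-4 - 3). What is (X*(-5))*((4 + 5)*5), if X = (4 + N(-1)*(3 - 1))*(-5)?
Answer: -69750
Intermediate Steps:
L(U, W) = 32 (L(U, W) = -3 - 5*(-4 - 3) = -3 - 5*(-7) = -3 + 35 = 32)
N(d) = -32 + d (N(d) = d - 1*32 = d - 32 = -32 + d)
X = 310 (X = (4 + (-32 - 1)*(3 - 1))*(-5) = (4 - 33*2)*(-5) = (4 - 66)*(-5) = -62*(-5) = 310)
(X*(-5))*((4 + 5)*5) = (310*(-5))*((4 + 5)*5) = -13950*5 = -1550*45 = -69750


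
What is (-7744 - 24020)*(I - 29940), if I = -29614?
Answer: 1891673256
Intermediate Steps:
(-7744 - 24020)*(I - 29940) = (-7744 - 24020)*(-29614 - 29940) = -31764*(-59554) = 1891673256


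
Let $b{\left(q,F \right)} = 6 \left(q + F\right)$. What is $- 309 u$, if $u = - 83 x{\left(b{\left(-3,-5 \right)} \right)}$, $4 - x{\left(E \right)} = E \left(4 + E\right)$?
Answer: $-54063876$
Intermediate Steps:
$b{\left(q,F \right)} = 6 F + 6 q$ ($b{\left(q,F \right)} = 6 \left(F + q\right) = 6 F + 6 q$)
$x{\left(E \right)} = 4 - E \left(4 + E\right)$
$u = 174964$ ($u = - 83 \left(4 - \left(6 \left(-5\right) + 6 \left(-3\right)\right)^{2} - 4 \left(6 \left(-5\right) + 6 \left(-3\right)\right)\right) = - 83 \left(4 - \left(-30 - 18\right)^{2} - 4 \left(-30 - 18\right)\right) = - 83 \left(4 - \left(-48\right)^{2} - -192\right) = - 83 \left(4 - 2304 + 192\right) = \left(-83\right) \left(-2108\right) = 174964$)
$- 309 u = \left(-309\right) 174964 = -54063876$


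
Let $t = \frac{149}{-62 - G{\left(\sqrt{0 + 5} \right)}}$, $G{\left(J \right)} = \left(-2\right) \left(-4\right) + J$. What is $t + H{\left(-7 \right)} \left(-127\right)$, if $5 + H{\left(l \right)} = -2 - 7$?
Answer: $\frac{1738576}{979} + \frac{149 \sqrt{5}}{4895} \approx 1775.9$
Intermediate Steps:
$H{\left(l \right)} = -14$ ($H{\left(l \right)} = -5 - 9 = -14$)
$G{\left(J \right)} = 8 + J$
$t = \frac{149}{-70 - \sqrt{5}}$ ($t = \frac{149}{-62 - \left(8 + \sqrt{0 + 5}\right)} = \frac{149}{-62 - \left(8 + \sqrt{5}\right)} = \frac{149}{-70 - \sqrt{5}} \approx -2.0627$)
$t + H{\left(-7 \right)} \left(-127\right) = \left(- \frac{2086}{979} + \frac{149 \sqrt{5}}{4895}\right) - -1778 = \left(- \frac{2086}{979} + \frac{149 \sqrt{5}}{4895}\right) + 1778 = \frac{1738576}{979} + \frac{149 \sqrt{5}}{4895}$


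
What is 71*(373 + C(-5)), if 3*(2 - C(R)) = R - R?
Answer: 26625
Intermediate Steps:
C(R) = 2 (C(R) = 2 - (R - R)/3 = 2 - ⅓*0 = 2 + 0 = 2)
71*(373 + C(-5)) = 71*(373 + 2) = 71*375 = 26625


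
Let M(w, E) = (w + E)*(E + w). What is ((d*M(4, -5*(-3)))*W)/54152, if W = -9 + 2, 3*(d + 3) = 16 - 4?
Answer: -361/7736 ≈ -0.046665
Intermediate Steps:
d = 1 (d = -3 + (16 - 4)/3 = -3 + (⅓)*12 = -3 + 4 = 1)
M(w, E) = (E + w)² (M(w, E) = (E + w)*(E + w) = (E + w)²)
W = -7
((d*M(4, -5*(-3)))*W)/54152 = ((1*(-5*(-3) + 4)²)*(-7))/54152 = ((1*(15 + 4)²)*(-7))*(1/54152) = ((1*19²)*(-7))*(1/54152) = ((1*361)*(-7))*(1/54152) = (361*(-7))*(1/54152) = -2527*1/54152 = -361/7736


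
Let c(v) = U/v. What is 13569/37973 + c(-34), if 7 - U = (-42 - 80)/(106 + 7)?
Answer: 17462749/145892266 ≈ 0.11970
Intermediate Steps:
U = 913/113 (U = 7 - (-42 - 80)/(106 + 7) = 7 - (-122)/113 = 7 - 1*(-122/113) = 7 + 122/113 = 913/113 ≈ 8.0797)
c(v) = 913/(113*v)
13569/37973 + c(-34) = 13569/37973 + (913/113)/(-34) = 13569*(1/37973) + (913/113)*(-1/34) = 13569/37973 - 913/3842 = 17462749/145892266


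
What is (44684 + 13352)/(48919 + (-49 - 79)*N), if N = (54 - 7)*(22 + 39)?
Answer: -58036/318057 ≈ -0.18247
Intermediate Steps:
N = 2867 (N = 47*61 = 2867)
(44684 + 13352)/(48919 + (-49 - 79)*N) = (44684 + 13352)/(48919 + (-49 - 79)*2867) = 58036/(48919 - 128*2867) = 58036/(48919 - 366976) = 58036/(-318057) = 58036*(-1/318057) = -58036/318057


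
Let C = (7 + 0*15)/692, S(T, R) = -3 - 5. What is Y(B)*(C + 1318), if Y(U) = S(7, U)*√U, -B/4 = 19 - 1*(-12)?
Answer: -3648252*I*√31/173 ≈ -1.1741e+5*I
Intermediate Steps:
B = -124 (B = -4*(19 - 1*(-12)) = -4*(19 + 12) = -4*31 = -124)
S(T, R) = -8
C = 7/692 (C = (7 + 0)*(1/692) = 7*(1/692) = 7/692 ≈ 0.010116)
Y(U) = -8*√U
Y(B)*(C + 1318) = (-16*I*√31)*(7/692 + 1318) = -16*I*√31*(912063/692) = -3648252*I*√31/173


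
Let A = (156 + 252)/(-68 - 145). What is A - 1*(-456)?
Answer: 32240/71 ≈ 454.08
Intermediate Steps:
A = -136/71 (A = 408/(-213) = 408*(-1/213) = -136/71 ≈ -1.9155)
A - 1*(-456) = -136/71 - 1*(-456) = -136/71 + 456 = 32240/71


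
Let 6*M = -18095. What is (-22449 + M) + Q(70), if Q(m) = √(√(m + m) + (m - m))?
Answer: -152789/6 + √2*35^(¼) ≈ -25461.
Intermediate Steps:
M = -18095/6 (M = (⅙)*(-18095) = -18095/6 ≈ -3015.8)
Q(m) = 2^(¼)*m^(¼) (Q(m) = √(√(2*m) + 0) = √(√2*√m + 0) = √(√2*√m) = 2^(¼)*m^(¼))
(-22449 + M) + Q(70) = (-22449 - 18095/6) + 2^(¼)*70^(¼) = -152789/6 + √2*35^(¼)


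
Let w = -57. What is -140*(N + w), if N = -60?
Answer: 16380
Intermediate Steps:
-140*(N + w) = -140*(-60 - 57) = -140*(-117) = 16380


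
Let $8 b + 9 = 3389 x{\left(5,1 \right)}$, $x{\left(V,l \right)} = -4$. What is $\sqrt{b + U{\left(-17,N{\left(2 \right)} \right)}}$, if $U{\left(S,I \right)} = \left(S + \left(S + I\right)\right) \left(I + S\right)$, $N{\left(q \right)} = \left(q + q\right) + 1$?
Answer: $\frac{i \sqrt{21562}}{4} \approx 36.71 i$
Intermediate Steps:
$N{\left(q \right)} = 1 + 2 q$ ($N{\left(q \right)} = 2 q + 1 = 1 + 2 q$)
$b = - \frac{13565}{8}$ ($b = - \frac{9}{8} + \frac{3389 \left(-4\right)}{8} = - \frac{9}{8} + \frac{1}{8} \left(-13556\right) = - \frac{9}{8} - \frac{3389}{2} = - \frac{13565}{8} \approx -1695.6$)
$U{\left(S,I \right)} = \left(I + S\right) \left(I + 2 S\right)$ ($U{\left(S,I \right)} = \left(S + \left(I + S\right)\right) \left(I + S\right) = \left(I + 2 S\right) \left(I + S\right) = \left(I + S\right) \left(I + 2 S\right)$)
$\sqrt{b + U{\left(-17,N{\left(2 \right)} \right)}} = \sqrt{- \frac{13565}{8} + \left(\left(1 + 2 \cdot 2\right)^{2} + 2 \left(-17\right)^{2} + 3 \left(1 + 2 \cdot 2\right) \left(-17\right)\right)} = \sqrt{- \frac{13565}{8} + \left(\left(1 + 4\right)^{2} + 2 \cdot 289 + 3 \left(1 + 4\right) \left(-17\right)\right)} = \sqrt{- \frac{13565}{8} + \left(5^{2} + 578 + 3 \cdot 5 \left(-17\right)\right)} = \sqrt{- \frac{13565}{8} + \left(25 + 578 - 255\right)} = \sqrt{- \frac{13565}{8} + 348} = \sqrt{- \frac{10781}{8}} = \frac{i \sqrt{21562}}{4}$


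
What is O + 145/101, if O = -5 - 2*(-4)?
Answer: 448/101 ≈ 4.4356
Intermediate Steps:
O = 3 (O = -5 + 8 = 3)
O + 145/101 = 3 + 145/101 = 448/101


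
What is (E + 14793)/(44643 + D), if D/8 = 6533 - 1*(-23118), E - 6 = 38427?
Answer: 53226/281851 ≈ 0.18884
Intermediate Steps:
E = 38433 (E = 6 + 38427 = 38433)
D = 237208 (D = 8*(6533 - 1*(-23118)) = 8*(6533 + 23118) = 8*29651 = 237208)
(E + 14793)/(44643 + D) = (38433 + 14793)/(44643 + 237208) = 53226/281851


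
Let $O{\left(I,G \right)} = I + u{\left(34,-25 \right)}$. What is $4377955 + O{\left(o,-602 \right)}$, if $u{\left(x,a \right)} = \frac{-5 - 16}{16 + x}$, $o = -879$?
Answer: $\frac{218853779}{50} \approx 4.3771 \cdot 10^{6}$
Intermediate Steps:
$u{\left(x,a \right)} = - \frac{21}{16 + x}$
$O{\left(I,G \right)} = - \frac{21}{50} + I$ ($O{\left(I,G \right)} = I - \frac{21}{16 + 34} = I - \frac{21}{50} = - \frac{21}{50} + I$)
$4377955 + O{\left(o,-602 \right)} = 4377955 - \frac{43971}{50} = \frac{218853779}{50}$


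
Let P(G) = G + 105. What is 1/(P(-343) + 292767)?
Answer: 1/292529 ≈ 3.4185e-6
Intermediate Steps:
P(G) = 105 + G
1/(P(-343) + 292767) = 1/((105 - 343) + 292767) = 1/(-238 + 292767) = 1/292529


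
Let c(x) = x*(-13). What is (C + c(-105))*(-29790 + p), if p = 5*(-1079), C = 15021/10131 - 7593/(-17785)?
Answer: -577713182958297/12011989 ≈ -4.8095e+7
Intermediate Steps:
C = 114691056/60059945 (C = 15021*(1/10131) - 7593*(-1/17785) = 5007/3377 + 7593/17785 = 114691056/60059945 ≈ 1.9096)
p = -5395
c(x) = -13*x
(C + c(-105))*(-29790 + p) = (114691056/60059945 - 13*(-105))*(-29790 - 5395) = (114691056/60059945 + 1365)*(-35185) = (82096515981/60059945)*(-35185) = -577713182958297/12011989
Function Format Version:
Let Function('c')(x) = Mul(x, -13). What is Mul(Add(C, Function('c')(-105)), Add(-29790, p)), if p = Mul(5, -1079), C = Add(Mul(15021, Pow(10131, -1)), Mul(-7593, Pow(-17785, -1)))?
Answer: Rational(-577713182958297, 12011989) ≈ -4.8095e+7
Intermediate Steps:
C = Rational(114691056, 60059945) (C = Add(Mul(15021, Rational(1, 10131)), Mul(-7593, Rational(-1, 17785))) = Add(Rational(5007, 3377), Rational(7593, 17785)) = Rational(114691056, 60059945) ≈ 1.9096)
p = -5395
Function('c')(x) = Mul(-13, x)
Mul(Add(C, Function('c')(-105)), Add(-29790, p)) = Mul(Add(Rational(114691056, 60059945), Mul(-13, -105)), Add(-29790, -5395)) = Mul(Add(Rational(114691056, 60059945), 1365), -35185) = Mul(Rational(82096515981, 60059945), -35185) = Rational(-577713182958297, 12011989)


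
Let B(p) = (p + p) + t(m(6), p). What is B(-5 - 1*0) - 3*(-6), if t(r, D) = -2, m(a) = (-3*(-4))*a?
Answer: 6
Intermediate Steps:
m(a) = 12*a
B(p) = -2 + 2*p (B(p) = (p + p) - 2 = 2*p - 2 = -2 + 2*p)
B(-5 - 1*0) - 3*(-6) = (-2 + 2*(-5 - 1*0)) - 3*(-6) = (-2 + 2*(-5 + 0)) + 18 = (-2 + 2*(-5)) + 18 = (-2 - 10) + 18 = -12 + 18 = 6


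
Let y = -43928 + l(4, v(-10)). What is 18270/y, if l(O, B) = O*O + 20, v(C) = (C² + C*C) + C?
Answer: -9135/21946 ≈ -0.41625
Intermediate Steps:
v(C) = C + 2*C² (v(C) = (C² + C²) + C = 2*C² + C = C + 2*C²)
l(O, B) = 20 + O² (l(O, B) = O² + 20 = 20 + O²)
y = -43892 (y = -43928 + (20 + 4²) = -43928 + (20 + 16) = -43928 + 36 = -43892)
18270/y = 18270/(-43892) = 18270*(-1/43892) = -9135/21946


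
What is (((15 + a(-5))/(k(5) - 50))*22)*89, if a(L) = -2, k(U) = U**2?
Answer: -25454/25 ≈ -1018.2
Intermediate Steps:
(((15 + a(-5))/(k(5) - 50))*22)*89 = (((15 - 2)/(5**2 - 50))*22)*89 = ((13/(25 - 50))*22)*89 = ((13/(-25))*22)*89 = ((13*(-1/25))*22)*89 = -13/25*22*89 = -286/25*89 = -25454/25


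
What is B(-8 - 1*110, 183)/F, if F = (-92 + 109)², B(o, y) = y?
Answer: 183/289 ≈ 0.63322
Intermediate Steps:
F = 289 (F = 17² = 289)
B(-8 - 1*110, 183)/F = 183/289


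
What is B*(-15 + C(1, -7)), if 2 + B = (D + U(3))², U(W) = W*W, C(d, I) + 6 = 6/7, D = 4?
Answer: -23547/7 ≈ -3363.9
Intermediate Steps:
C(d, I) = -36/7 (C(d, I) = -6 + 6/7 = -36/7)
U(W) = W²
B = 167 (B = -2 + (4 + 3²)² = -2 + (4 + 9)² = -2 + 13² = -2 + 169 = 167)
B*(-15 + C(1, -7)) = 167*(-15 - 36/7) = 167*(-141/7) = -23547/7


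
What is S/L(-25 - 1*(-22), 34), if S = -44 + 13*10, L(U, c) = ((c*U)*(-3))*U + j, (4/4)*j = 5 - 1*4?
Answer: -86/917 ≈ -0.093784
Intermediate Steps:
j = 1 (j = 5 - 1*4 = 5 - 4 = 1)
L(U, c) = 1 - 3*c*U² (L(U, c) = ((c*U)*(-3))*U + 1 = ((U*c)*(-3))*U + 1 = (-3*U*c)*U + 1 = -3*c*U² + 1 = 1 - 3*c*U²)
S = 86 (S = -44 + 130 = 86)
S/L(-25 - 1*(-22), 34) = 86/(1 - 3*34*(-25 - 1*(-22))²) = 86/(1 - 3*34*(-25 + 22)²) = 86/(1 - 3*34*(-3)²) = 86/(1 - 3*34*9) = 86/(1 - 918) = 86/(-917) = 86*(-1/917) = -86/917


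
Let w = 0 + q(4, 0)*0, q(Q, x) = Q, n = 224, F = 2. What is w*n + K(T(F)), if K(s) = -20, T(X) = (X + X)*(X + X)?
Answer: -20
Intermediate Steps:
T(X) = 4*X² (T(X) = (2*X)*(2*X) = 4*X²)
w = 0 (w = 0 + 4*0 = 0 + 0 = 0)
w*n + K(T(F)) = 0*224 - 20 = 0 - 20 = -20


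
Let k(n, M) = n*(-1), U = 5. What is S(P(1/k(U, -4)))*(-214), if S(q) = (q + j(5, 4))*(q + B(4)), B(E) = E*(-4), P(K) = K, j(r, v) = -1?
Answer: -104004/25 ≈ -4160.2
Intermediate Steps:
k(n, M) = -n
B(E) = -4*E
S(q) = (-1 + q)*(-16 + q) (S(q) = (q - 1)*(q - 4*4) = (-1 + q)*(q - 16) = (-1 + q)*(-16 + q))
S(P(1/k(U, -4)))*(-214) = (16 + (1/(-1*5))² - 17/((-1*5)))*(-214) = (16 + (1/(-5))² - 17/(-5))*(-214) = (16 + (-⅕)² - 17*(-⅕))*(-214) = (16 + 1/25 + 17/5)*(-214) = (486/25)*(-214) = -104004/25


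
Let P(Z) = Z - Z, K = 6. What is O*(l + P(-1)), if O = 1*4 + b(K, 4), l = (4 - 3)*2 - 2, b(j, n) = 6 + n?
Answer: 0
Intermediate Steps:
P(Z) = 0
l = 0 (l = 1*2 - 2 = 2 - 2 = 0)
O = 14 (O = 1*4 + (6 + 4) = 4 + 10 = 14)
O*(l + P(-1)) = 14*(0 + 0) = 14*0 = 0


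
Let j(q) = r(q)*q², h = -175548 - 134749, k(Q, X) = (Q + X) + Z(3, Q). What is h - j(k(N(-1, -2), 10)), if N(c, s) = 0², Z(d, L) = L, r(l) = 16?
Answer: -311897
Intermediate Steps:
N(c, s) = 0
k(Q, X) = X + 2*Q (k(Q, X) = (Q + X) + Q = X + 2*Q)
h = -310297
j(q) = 16*q²
h - j(k(N(-1, -2), 10)) = -310297 - 16*(10 + 2*0)² = -310297 - 16*(10 + 0)² = -310297 - 16*10² = -310297 - 16*100 = -310297 - 1*1600 = -310297 - 1600 = -311897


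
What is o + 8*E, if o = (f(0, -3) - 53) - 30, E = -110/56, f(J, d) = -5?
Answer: -726/7 ≈ -103.71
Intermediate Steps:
E = -55/28 (E = -110*1/56 = -55/28 ≈ -1.9643)
o = -88 (o = (-5 - 53) - 30 = -58 - 30 = -88)
o + 8*E = -88 + 8*(-55/28) = -88 - 110/7 = -726/7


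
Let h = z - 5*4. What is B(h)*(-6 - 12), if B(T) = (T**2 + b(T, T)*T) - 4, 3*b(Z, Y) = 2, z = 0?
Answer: -6888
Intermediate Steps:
h = -20 (h = 0 - 5*4 = 0 - 20 = -20)
b(Z, Y) = 2/3 (b(Z, Y) = (1/3)*2 = 2/3)
B(T) = -4 + T**2 + 2*T/3 (B(T) = (T**2 + 2*T/3) - 4 = -4 + T**2 + 2*T/3)
B(h)*(-6 - 12) = (-4 + (-20)**2 + (2/3)*(-20))*(-6 - 12) = (-4 + 400 - 40/3)*(-18) = (1148/3)*(-18) = -6888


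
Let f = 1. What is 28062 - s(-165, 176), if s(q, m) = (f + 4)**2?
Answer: 28037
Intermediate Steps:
s(q, m) = 25 (s(q, m) = (1 + 4)**2 = 5**2 = 25)
28062 - s(-165, 176) = 28062 - 1*25 = 28062 - 25 = 28037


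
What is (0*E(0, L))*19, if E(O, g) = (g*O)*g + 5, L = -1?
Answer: 0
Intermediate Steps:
E(O, g) = 5 + O*g² (E(O, g) = (O*g)*g + 5 = O*g² + 5 = 5 + O*g²)
(0*E(0, L))*19 = (0*(5 + 0*(-1)²))*19 = (0*(5 + 0*1))*19 = (0*(5 + 0))*19 = (0*5)*19 = 0*19 = 0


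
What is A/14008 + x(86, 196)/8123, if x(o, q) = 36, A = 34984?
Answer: 35584915/14223373 ≈ 2.5019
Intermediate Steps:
A/14008 + x(86, 196)/8123 = 34984/14008 + 36/8123 = 34984*(1/14008) + 36*(1/8123) = 4373/1751 + 36/8123 = 35584915/14223373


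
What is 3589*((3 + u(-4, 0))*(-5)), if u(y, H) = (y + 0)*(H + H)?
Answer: -53835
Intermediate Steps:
u(y, H) = 2*H*y (u(y, H) = y*(2*H) = 2*H*y)
3589*((3 + u(-4, 0))*(-5)) = 3589*((3 + 2*0*(-4))*(-5)) = 3589*((3 + 0)*(-5)) = 3589*(3*(-5)) = 3589*(-15) = -53835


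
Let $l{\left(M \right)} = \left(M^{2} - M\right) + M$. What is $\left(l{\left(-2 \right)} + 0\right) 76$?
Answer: $304$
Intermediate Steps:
$l{\left(M \right)} = M^{2}$
$\left(l{\left(-2 \right)} + 0\right) 76 = \left(\left(-2\right)^{2} + 0\right) 76 = \left(4 + 0\right) 76 = 4 \cdot 76 = 304$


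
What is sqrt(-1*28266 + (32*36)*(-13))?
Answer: I*sqrt(43242) ≈ 207.95*I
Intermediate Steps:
sqrt(-1*28266 + (32*36)*(-13)) = sqrt(-28266 + 1152*(-13)) = sqrt(-28266 - 14976) = sqrt(-43242) = I*sqrt(43242)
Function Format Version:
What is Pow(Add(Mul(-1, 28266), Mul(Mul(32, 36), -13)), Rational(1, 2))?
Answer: Mul(I, Pow(43242, Rational(1, 2))) ≈ Mul(207.95, I)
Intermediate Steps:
Pow(Add(Mul(-1, 28266), Mul(Mul(32, 36), -13)), Rational(1, 2)) = Pow(Add(-28266, Mul(1152, -13)), Rational(1, 2)) = Pow(Add(-28266, -14976), Rational(1, 2)) = Pow(-43242, Rational(1, 2)) = Mul(I, Pow(43242, Rational(1, 2)))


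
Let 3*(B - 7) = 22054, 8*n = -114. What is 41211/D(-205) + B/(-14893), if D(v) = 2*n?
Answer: -64627909/44679 ≈ -1446.5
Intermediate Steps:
n = -57/4 (n = (1/8)*(-114) = -57/4 ≈ -14.250)
B = 22075/3 (B = 7 + (1/3)*22054 = 7 + 22054/3 = 22075/3 ≈ 7358.3)
D(v) = -57/2 (D(v) = 2*(-57/4) = -57/2)
41211/D(-205) + B/(-14893) = 41211/(-57/2) + (22075/3)/(-14893) = 41211*(-2/57) + (22075/3)*(-1/14893) = -1446 - 22075/44679 = -64627909/44679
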